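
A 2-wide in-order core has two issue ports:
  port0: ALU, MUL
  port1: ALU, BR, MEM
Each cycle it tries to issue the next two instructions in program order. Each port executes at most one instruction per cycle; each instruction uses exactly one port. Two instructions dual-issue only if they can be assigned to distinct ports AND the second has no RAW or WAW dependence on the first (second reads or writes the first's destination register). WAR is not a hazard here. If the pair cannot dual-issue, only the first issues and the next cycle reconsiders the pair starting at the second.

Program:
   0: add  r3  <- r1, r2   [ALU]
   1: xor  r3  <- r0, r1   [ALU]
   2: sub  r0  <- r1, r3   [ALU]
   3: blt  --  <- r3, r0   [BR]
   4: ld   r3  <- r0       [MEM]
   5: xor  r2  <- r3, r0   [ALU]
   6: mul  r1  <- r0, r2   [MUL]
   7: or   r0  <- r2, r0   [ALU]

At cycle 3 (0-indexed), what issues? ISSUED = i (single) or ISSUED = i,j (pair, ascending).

ISSUED = 3

  cy0 -> i0 (add) WAW r3
  cy1 -> i1 (xor) RAW r3
  cy2 -> i2 (sub) RAW r0
  cy3 -> i3 (blt) no-port BR/MEM
  cy4 -> i4 (ld) RAW r3
  cy5 -> i5 (xor) RAW r2
  cy6 -> i6,i7 (mul;or) 2-wide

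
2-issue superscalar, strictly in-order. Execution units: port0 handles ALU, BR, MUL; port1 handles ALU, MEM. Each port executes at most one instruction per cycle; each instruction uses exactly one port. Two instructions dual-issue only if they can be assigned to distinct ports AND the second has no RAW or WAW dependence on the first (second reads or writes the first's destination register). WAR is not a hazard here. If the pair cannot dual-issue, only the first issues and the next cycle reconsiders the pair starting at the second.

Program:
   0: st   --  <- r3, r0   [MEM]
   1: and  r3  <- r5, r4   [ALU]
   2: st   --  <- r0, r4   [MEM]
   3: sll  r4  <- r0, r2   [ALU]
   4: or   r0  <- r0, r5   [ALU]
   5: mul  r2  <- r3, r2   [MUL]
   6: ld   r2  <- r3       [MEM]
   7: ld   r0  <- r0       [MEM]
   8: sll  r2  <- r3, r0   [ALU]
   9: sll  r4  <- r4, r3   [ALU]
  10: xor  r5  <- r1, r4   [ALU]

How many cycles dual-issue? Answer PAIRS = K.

[0] i0,i1  st.MEM+and.ALU  -- dual
[1] i2,i3  st.MEM+sll.ALU  -- dual
[2] i4,i5  or.ALU+mul.MUL  -- dual
[3] i6  ld.MEM  -- no-port MEM/MEM
[4] i7  ld.MEM  -- RAW r0
[5] i8,i9  sll.ALU+sll.ALU  -- dual
[6] i10  xor.ALU  -- tail

PAIRS = 4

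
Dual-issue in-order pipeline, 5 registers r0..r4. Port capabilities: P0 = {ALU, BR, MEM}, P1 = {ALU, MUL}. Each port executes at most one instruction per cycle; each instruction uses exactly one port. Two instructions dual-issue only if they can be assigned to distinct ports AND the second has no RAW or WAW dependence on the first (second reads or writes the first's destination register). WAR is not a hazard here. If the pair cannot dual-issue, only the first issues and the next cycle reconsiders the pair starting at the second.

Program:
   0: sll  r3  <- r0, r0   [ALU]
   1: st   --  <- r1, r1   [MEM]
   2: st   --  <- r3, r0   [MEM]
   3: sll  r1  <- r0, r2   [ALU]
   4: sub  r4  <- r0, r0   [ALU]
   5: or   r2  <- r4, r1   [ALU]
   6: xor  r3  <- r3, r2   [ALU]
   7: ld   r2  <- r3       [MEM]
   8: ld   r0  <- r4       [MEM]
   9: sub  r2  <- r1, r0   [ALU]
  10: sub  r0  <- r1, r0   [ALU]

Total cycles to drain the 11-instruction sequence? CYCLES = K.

CYCLES = 8

t=0 i0&i1:sll.ALU/st.MEM ; 2-wide
t=1 i2&i3:st.MEM/sll.ALU ; 2-wide
t=2 i4:sub.ALU ; RAW r4
t=3 i5:or.ALU ; RAW r2
t=4 i6:xor.ALU ; RAW r3
t=5 i7:ld.MEM ; no-port MEM/MEM
t=6 i8:ld.MEM ; RAW r0
t=7 i9&i10:sub.ALU/sub.ALU ; 2-wide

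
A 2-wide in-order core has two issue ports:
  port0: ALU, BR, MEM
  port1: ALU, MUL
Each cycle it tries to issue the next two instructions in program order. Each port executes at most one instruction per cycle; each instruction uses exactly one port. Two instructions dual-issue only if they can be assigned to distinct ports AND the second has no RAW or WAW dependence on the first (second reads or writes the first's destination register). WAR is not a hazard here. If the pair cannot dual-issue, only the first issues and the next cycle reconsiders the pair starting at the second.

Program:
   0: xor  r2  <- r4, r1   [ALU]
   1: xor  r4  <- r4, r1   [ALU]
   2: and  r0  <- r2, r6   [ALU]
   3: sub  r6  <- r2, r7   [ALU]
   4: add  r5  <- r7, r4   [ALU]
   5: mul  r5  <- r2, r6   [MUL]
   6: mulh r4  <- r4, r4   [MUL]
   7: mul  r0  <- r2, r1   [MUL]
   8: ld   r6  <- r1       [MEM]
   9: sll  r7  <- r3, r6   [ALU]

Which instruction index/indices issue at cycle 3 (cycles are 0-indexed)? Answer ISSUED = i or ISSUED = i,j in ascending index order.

t=0 i0&i1:xor+xor ; 2-wide
t=1 i2&i3:and+sub ; 2-wide
t=2 i4:add ; WAW r5
t=3 i5:mul ; no-port MUL/MUL
t=4 i6:mulh ; no-port MUL/MUL
t=5 i7&i8:mul+ld ; 2-wide
t=6 i9:sll ; tail

ISSUED = 5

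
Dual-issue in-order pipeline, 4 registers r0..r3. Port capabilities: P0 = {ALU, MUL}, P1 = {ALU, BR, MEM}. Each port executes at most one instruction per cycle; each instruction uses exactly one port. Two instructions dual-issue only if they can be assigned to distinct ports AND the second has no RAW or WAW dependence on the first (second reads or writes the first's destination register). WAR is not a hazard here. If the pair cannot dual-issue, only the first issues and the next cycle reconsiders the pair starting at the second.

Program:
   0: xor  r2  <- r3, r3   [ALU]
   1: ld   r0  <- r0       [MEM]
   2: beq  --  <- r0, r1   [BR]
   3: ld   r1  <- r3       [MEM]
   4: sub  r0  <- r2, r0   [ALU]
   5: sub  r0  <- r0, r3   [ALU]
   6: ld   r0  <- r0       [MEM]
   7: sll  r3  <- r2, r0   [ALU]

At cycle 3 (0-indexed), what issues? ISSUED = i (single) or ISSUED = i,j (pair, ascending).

0. xor.ALU+ld.MEM @i0&i1  | pair
1. beq.BR @i2  | no-port BR/MEM
2. ld.MEM+sub.ALU @i3&i4  | pair
3. sub.ALU @i5  | RAW+WAW r0
4. ld.MEM @i6  | RAW r0
5. sll.ALU @i7  | tail

ISSUED = 5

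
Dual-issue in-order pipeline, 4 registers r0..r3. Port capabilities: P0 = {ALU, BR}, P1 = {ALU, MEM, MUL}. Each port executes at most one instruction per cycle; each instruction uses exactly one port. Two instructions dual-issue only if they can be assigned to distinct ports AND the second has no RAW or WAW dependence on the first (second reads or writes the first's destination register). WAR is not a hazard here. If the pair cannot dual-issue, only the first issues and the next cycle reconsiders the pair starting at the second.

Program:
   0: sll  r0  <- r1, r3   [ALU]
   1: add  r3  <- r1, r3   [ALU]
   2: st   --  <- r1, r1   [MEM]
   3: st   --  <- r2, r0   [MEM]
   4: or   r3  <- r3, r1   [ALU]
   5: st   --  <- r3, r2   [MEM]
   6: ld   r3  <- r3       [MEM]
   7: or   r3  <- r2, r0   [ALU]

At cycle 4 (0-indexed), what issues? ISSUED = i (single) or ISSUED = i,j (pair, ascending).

ISSUED = 6

c0: i0/i1 sll.ALU+add.ALU  dual
c1: i2 st.MEM  no-port MEM/MEM
c2: i3/i4 st.MEM+or.ALU  dual
c3: i5 st.MEM  no-port MEM/MEM
c4: i6 ld.MEM  WAW r3
c5: i7 or.ALU  tail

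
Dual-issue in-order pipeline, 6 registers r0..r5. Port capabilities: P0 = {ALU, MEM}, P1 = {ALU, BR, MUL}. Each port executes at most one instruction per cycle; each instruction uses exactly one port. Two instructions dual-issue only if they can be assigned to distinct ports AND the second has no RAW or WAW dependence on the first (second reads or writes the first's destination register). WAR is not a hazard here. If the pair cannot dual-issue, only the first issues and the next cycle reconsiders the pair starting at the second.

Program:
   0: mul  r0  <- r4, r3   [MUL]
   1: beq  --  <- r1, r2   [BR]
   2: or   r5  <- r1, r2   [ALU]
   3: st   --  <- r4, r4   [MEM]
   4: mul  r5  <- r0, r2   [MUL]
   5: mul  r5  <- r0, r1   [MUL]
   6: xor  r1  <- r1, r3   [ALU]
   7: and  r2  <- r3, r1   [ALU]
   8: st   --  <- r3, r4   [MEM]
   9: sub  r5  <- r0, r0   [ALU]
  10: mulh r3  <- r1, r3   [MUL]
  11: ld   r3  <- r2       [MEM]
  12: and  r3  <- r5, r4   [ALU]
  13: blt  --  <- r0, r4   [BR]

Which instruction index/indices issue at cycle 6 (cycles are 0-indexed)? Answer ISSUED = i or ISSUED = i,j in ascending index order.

#0 head=0: mul.MUL i0 no-port MUL/BR
#1 head=1: beq.BR;or.ALU i1+i2 dual
#2 head=3: st.MEM;mul.MUL i3+i4 dual
#3 head=5: mul.MUL;xor.ALU i5+i6 dual
#4 head=7: and.ALU;st.MEM i7+i8 dual
#5 head=9: sub.ALU;mulh.MUL i9+i10 dual
#6 head=11: ld.MEM i11 WAW r3
#7 head=12: and.ALU;blt.BR i12+i13 dual

ISSUED = 11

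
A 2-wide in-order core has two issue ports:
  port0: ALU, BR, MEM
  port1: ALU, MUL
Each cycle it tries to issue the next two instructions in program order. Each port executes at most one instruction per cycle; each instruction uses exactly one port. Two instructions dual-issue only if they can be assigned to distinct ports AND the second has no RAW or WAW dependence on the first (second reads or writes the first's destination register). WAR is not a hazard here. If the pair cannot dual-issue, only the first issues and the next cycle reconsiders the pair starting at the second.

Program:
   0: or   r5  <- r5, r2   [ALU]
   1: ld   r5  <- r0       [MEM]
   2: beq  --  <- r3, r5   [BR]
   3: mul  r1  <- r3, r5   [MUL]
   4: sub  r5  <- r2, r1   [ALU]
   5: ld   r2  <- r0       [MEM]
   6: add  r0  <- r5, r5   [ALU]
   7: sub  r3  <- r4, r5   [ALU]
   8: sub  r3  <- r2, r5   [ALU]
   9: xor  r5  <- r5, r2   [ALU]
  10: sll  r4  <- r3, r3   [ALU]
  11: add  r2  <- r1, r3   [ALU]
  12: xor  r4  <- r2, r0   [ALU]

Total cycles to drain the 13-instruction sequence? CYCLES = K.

t=0 i0:or.ALU ; WAW r5
t=1 i1:ld.MEM ; no-port MEM/BR
t=2 i2/i3:beq.BR;mul.MUL ; dual
t=3 i4/i5:sub.ALU;ld.MEM ; dual
t=4 i6/i7:add.ALU;sub.ALU ; dual
t=5 i8/i9:sub.ALU;xor.ALU ; dual
t=6 i10/i11:sll.ALU;add.ALU ; dual
t=7 i12:xor.ALU ; tail

CYCLES = 8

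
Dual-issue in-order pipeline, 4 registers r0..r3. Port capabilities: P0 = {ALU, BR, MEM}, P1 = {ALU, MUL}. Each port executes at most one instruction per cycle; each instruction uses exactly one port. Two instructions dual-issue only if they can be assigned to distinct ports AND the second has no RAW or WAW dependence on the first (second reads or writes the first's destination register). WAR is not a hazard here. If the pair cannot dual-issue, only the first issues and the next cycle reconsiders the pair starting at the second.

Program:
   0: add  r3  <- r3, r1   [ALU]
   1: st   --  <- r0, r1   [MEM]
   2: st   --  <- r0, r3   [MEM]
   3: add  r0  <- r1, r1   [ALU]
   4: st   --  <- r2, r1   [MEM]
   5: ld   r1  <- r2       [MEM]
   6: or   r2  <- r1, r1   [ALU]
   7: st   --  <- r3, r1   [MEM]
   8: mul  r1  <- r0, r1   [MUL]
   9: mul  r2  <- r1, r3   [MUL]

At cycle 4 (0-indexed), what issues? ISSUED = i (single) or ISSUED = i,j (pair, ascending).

ISSUED = 6,7

t=0 i0,i1:add.ALU/st.MEM ; 2-wide
t=1 i2,i3:st.MEM/add.ALU ; 2-wide
t=2 i4:st.MEM ; no-port MEM/MEM
t=3 i5:ld.MEM ; RAW r1
t=4 i6,i7:or.ALU/st.MEM ; 2-wide
t=5 i8:mul.MUL ; no-port MUL/MUL
t=6 i9:mul.MUL ; tail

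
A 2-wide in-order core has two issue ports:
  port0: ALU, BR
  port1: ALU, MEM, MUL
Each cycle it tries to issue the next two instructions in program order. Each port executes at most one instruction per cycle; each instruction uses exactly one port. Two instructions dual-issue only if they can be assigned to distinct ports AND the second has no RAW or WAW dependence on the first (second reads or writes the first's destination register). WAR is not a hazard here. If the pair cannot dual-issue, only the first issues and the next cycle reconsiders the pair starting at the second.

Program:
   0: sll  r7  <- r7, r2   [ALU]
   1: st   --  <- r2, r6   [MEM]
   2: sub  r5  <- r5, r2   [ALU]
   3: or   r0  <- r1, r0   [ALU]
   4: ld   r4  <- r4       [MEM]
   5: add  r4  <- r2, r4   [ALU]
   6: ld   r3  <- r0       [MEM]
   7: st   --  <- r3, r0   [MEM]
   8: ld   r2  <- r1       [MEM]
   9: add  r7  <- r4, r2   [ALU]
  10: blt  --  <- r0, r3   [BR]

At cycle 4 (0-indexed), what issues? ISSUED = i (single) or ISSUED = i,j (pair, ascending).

ISSUED = 7

[0] i0,i1  sll st  -- 2-wide
[1] i2,i3  sub or  -- 2-wide
[2] i4  ld  -- RAW+WAW r4
[3] i5,i6  add ld  -- 2-wide
[4] i7  st  -- no-port MEM/MEM
[5] i8  ld  -- RAW r2
[6] i9,i10  add blt  -- 2-wide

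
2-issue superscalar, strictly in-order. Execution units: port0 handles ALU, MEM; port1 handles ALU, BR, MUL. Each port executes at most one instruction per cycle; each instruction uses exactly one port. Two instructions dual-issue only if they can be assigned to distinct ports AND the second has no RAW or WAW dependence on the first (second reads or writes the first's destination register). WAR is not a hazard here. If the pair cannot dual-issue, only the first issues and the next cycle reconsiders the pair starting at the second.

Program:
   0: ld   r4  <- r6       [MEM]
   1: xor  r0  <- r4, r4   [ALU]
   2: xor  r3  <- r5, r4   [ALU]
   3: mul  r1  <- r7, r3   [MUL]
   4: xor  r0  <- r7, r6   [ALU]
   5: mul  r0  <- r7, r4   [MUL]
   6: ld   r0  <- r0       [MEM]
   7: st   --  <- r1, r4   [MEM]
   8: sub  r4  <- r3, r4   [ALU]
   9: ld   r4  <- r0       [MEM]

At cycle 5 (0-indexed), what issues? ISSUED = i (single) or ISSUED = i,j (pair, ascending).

t=0 i0:ld.MEM ; RAW r4
t=1 i1&i2:xor.ALU+xor.ALU ; pair
t=2 i3&i4:mul.MUL+xor.ALU ; pair
t=3 i5:mul.MUL ; RAW+WAW r0
t=4 i6:ld.MEM ; no-port MEM/MEM
t=5 i7&i8:st.MEM+sub.ALU ; pair
t=6 i9:ld.MEM ; tail

ISSUED = 7,8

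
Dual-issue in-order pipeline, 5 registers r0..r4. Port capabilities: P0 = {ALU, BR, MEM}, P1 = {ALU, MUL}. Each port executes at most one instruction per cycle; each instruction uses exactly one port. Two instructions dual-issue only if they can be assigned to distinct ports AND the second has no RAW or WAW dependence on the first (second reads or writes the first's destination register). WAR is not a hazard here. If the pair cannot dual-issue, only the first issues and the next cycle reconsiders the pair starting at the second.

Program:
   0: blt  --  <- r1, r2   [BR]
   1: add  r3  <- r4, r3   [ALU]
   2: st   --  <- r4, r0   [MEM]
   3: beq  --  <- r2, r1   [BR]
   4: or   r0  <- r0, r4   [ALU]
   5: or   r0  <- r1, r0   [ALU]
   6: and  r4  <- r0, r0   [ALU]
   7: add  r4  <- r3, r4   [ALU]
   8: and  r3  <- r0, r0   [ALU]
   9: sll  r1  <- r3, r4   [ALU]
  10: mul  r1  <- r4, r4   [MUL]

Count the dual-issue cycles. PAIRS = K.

c0: i0,i1 blt+add  dual
c1: i2 st  no-port MEM/BR
c2: i3,i4 beq+or  dual
c3: i5 or  RAW r0
c4: i6 and  RAW+WAW r4
c5: i7,i8 add+and  dual
c6: i9 sll  WAW r1
c7: i10 mul  tail

PAIRS = 3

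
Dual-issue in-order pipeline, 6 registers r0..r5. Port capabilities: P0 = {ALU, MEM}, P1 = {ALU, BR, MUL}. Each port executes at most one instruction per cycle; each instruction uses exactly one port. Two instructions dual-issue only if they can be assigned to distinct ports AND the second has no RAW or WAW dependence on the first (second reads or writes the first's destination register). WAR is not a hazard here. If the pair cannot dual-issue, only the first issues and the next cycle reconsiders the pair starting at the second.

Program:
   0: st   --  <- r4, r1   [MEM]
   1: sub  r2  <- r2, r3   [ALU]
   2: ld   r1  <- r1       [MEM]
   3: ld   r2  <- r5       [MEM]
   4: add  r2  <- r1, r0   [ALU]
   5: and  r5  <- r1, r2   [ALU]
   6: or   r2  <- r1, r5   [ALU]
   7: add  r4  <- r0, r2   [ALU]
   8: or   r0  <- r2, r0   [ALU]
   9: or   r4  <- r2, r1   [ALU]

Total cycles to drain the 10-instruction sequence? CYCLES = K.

  cy0 -> i0/i1 (st;sub) 2-wide
  cy1 -> i2 (ld) no-port MEM/MEM
  cy2 -> i3 (ld) WAW r2
  cy3 -> i4 (add) RAW r2
  cy4 -> i5 (and) RAW r5
  cy5 -> i6 (or) RAW r2
  cy6 -> i7/i8 (add;or) 2-wide
  cy7 -> i9 (or) tail

CYCLES = 8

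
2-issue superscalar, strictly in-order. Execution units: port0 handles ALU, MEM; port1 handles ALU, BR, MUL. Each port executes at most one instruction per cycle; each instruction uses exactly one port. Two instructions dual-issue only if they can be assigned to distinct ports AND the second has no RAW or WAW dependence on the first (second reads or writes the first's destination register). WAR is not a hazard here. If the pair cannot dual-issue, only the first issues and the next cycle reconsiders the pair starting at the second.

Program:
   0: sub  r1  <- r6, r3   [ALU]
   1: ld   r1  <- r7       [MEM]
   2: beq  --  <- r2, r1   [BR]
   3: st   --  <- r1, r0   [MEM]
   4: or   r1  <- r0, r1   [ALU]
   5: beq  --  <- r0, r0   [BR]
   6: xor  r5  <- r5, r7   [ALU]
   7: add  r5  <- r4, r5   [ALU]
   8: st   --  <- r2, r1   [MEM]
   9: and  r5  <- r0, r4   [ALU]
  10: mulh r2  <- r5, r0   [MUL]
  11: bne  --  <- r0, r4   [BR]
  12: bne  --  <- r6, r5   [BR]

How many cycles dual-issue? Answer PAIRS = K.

PAIRS = 3

[0] i0  sub  -- WAW r1
[1] i1  ld  -- RAW r1
[2] i2/i3  beq/st  -- dual
[3] i4/i5  or/beq  -- dual
[4] i6  xor  -- RAW+WAW r5
[5] i7/i8  add/st  -- dual
[6] i9  and  -- RAW r5
[7] i10  mulh  -- no-port MUL/BR
[8] i11  bne  -- no-port BR/BR
[9] i12  bne  -- tail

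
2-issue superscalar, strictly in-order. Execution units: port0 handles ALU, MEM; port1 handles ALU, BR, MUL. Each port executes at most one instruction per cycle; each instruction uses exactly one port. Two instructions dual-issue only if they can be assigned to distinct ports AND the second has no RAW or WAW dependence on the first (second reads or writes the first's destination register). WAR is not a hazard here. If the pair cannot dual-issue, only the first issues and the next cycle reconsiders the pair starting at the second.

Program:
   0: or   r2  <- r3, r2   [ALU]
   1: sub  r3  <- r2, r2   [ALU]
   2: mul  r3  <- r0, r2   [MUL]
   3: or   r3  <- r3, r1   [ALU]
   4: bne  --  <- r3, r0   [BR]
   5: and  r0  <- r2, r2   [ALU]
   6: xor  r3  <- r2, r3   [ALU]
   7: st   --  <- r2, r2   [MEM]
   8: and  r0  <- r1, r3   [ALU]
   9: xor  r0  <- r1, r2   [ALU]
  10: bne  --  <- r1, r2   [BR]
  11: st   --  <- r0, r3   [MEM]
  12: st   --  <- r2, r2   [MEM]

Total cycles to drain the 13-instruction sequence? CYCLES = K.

CYCLES = 10

0. or.ALU @i0  | RAW r2
1. sub.ALU @i1  | WAW r3
2. mul.MUL @i2  | RAW+WAW r3
3. or.ALU @i3  | RAW r3
4. bne.BR+and.ALU @i4+i5  | pair
5. xor.ALU+st.MEM @i6+i7  | pair
6. and.ALU @i8  | WAW r0
7. xor.ALU+bne.BR @i9+i10  | pair
8. st.MEM @i11  | no-port MEM/MEM
9. st.MEM @i12  | tail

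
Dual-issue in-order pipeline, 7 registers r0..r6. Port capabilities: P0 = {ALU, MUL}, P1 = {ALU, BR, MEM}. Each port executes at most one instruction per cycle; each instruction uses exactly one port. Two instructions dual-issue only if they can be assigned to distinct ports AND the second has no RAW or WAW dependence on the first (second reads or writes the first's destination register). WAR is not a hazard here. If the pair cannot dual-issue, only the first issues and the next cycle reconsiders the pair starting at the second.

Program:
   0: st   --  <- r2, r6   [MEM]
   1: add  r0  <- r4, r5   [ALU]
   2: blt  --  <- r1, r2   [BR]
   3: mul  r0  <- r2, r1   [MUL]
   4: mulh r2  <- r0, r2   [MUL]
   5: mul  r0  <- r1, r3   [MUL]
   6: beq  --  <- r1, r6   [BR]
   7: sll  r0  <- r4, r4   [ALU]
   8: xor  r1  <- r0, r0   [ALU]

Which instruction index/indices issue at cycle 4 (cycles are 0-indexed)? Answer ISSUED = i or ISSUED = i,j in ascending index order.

  cy0 -> i0/i1 (st.MEM;add.ALU) 2-wide
  cy1 -> i2/i3 (blt.BR;mul.MUL) 2-wide
  cy2 -> i4 (mulh.MUL) no-port MUL/MUL
  cy3 -> i5/i6 (mul.MUL;beq.BR) 2-wide
  cy4 -> i7 (sll.ALU) RAW r0
  cy5 -> i8 (xor.ALU) tail

ISSUED = 7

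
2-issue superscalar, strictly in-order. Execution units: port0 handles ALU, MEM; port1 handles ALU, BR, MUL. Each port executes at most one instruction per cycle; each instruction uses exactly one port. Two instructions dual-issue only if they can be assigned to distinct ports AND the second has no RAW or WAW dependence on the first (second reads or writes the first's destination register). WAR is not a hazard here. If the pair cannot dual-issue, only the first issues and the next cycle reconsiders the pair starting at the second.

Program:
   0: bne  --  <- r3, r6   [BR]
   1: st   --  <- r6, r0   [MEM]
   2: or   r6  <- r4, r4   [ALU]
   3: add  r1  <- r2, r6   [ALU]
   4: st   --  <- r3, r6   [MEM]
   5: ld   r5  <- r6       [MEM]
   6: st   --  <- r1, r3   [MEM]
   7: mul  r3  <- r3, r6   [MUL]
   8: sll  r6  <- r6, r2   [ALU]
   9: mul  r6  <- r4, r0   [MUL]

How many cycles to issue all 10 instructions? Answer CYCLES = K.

t=0 i0+i1:bne;st ; dual
t=1 i2:or ; RAW r6
t=2 i3+i4:add;st ; dual
t=3 i5:ld ; no-port MEM/MEM
t=4 i6+i7:st;mul ; dual
t=5 i8:sll ; WAW r6
t=6 i9:mul ; tail

CYCLES = 7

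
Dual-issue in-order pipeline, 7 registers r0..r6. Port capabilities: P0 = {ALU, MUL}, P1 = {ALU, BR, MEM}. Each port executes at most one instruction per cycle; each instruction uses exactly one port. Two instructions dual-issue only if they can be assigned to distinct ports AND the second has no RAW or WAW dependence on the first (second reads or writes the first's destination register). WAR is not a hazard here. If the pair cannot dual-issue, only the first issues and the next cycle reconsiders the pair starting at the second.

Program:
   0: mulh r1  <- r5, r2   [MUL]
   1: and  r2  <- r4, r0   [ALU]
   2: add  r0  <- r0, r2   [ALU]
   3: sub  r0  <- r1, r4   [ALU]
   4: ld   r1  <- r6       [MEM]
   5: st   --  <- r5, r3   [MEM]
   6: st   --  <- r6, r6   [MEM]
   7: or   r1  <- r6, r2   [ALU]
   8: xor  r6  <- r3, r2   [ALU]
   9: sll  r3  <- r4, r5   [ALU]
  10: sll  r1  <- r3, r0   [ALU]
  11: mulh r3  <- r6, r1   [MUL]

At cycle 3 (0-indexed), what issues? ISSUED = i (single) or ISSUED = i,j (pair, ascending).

ISSUED = 5

[0] i0&i1  mulh.MUL and.ALU  -- 2-wide
[1] i2  add.ALU  -- WAW r0
[2] i3&i4  sub.ALU ld.MEM  -- 2-wide
[3] i5  st.MEM  -- no-port MEM/MEM
[4] i6&i7  st.MEM or.ALU  -- 2-wide
[5] i8&i9  xor.ALU sll.ALU  -- 2-wide
[6] i10  sll.ALU  -- RAW r1
[7] i11  mulh.MUL  -- tail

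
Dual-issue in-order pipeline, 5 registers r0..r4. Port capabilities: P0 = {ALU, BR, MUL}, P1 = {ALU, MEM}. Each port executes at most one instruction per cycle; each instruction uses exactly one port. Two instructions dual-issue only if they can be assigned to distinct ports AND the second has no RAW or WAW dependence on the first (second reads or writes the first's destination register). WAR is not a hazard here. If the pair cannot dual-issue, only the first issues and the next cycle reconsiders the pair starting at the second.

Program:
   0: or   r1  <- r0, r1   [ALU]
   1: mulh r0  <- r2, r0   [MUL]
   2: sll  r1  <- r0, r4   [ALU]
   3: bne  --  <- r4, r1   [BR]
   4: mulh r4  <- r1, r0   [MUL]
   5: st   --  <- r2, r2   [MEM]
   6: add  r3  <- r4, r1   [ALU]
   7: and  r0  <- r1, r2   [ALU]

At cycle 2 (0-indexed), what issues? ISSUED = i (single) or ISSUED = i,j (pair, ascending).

t=0 i0,i1:or.ALU/mulh.MUL ; dual
t=1 i2:sll.ALU ; RAW r1
t=2 i3:bne.BR ; no-port BR/MUL
t=3 i4,i5:mulh.MUL/st.MEM ; dual
t=4 i6,i7:add.ALU/and.ALU ; dual

ISSUED = 3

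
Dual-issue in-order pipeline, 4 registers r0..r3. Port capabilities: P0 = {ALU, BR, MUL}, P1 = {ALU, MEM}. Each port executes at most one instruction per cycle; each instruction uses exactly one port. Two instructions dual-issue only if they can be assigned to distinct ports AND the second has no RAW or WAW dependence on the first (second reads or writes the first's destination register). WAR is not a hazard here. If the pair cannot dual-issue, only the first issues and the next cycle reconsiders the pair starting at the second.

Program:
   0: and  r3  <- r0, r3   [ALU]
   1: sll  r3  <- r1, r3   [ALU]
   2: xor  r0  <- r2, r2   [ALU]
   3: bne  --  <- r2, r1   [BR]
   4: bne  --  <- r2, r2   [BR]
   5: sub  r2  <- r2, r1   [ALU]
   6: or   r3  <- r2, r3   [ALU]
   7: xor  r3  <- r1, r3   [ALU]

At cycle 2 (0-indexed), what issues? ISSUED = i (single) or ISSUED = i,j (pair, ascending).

ISSUED = 3

c0: i0 and.ALU  RAW+WAW r3
c1: i1/i2 sll.ALU;xor.ALU  dual
c2: i3 bne.BR  no-port BR/BR
c3: i4/i5 bne.BR;sub.ALU  dual
c4: i6 or.ALU  RAW+WAW r3
c5: i7 xor.ALU  tail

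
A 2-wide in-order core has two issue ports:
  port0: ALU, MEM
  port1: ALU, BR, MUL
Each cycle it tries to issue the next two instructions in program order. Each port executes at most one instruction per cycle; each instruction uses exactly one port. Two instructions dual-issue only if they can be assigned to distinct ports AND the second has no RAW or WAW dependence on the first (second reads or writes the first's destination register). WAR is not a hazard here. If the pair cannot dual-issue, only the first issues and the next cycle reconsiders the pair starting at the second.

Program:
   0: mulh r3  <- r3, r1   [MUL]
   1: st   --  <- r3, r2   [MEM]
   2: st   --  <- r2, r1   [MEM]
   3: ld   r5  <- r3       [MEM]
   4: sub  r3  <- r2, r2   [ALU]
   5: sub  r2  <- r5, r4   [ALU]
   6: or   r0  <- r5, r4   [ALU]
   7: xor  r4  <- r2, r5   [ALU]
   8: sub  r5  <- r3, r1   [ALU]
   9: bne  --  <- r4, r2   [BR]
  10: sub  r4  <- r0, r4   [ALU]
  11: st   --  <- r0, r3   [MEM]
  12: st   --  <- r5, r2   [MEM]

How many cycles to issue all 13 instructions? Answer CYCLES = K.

CYCLES = 9

[0] i0  mulh  -- RAW r3
[1] i1  st  -- no-port MEM/MEM
[2] i2  st  -- no-port MEM/MEM
[3] i3&i4  ld+sub  -- 2-wide
[4] i5&i6  sub+or  -- 2-wide
[5] i7&i8  xor+sub  -- 2-wide
[6] i9&i10  bne+sub  -- 2-wide
[7] i11  st  -- no-port MEM/MEM
[8] i12  st  -- tail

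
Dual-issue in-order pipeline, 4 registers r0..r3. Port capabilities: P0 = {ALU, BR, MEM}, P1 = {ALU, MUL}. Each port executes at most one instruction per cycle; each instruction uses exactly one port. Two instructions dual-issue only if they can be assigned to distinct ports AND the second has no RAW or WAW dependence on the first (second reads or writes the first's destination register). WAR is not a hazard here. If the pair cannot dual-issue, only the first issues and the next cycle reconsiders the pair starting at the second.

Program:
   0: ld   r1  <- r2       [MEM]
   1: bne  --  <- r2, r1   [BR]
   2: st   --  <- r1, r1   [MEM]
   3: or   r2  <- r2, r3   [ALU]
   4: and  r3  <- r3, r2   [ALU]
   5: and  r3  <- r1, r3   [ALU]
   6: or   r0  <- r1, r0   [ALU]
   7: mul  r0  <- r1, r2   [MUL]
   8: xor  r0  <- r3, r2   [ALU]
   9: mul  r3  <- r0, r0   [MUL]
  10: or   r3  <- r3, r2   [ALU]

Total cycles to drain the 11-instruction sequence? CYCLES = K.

0. ld.MEM @i0  | no-port MEM/BR
1. bne.BR @i1  | no-port BR/MEM
2. st.MEM/or.ALU @i2,i3  | dual
3. and.ALU @i4  | RAW+WAW r3
4. and.ALU/or.ALU @i5,i6  | dual
5. mul.MUL @i7  | WAW r0
6. xor.ALU @i8  | RAW r0
7. mul.MUL @i9  | RAW+WAW r3
8. or.ALU @i10  | tail

CYCLES = 9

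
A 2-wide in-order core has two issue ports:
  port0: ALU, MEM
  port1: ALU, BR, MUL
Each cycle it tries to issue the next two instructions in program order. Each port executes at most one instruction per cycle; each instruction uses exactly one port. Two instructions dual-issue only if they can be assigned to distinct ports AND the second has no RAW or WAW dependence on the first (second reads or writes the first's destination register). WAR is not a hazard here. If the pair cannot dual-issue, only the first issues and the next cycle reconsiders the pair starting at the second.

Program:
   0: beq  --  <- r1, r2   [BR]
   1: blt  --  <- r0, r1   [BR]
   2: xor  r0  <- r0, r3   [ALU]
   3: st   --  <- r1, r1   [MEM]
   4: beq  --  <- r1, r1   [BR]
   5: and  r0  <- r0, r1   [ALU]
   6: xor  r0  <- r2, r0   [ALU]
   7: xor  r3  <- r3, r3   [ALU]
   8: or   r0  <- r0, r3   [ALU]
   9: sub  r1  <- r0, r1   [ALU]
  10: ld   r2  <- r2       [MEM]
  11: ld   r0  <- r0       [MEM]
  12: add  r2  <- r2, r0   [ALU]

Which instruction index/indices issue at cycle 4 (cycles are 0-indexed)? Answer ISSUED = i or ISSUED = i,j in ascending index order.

ISSUED = 6,7

  cy0 -> i0 (beq) no-port BR/BR
  cy1 -> i1/i2 (blt;xor) pair
  cy2 -> i3/i4 (st;beq) pair
  cy3 -> i5 (and) RAW+WAW r0
  cy4 -> i6/i7 (xor;xor) pair
  cy5 -> i8 (or) RAW r0
  cy6 -> i9/i10 (sub;ld) pair
  cy7 -> i11 (ld) RAW r0
  cy8 -> i12 (add) tail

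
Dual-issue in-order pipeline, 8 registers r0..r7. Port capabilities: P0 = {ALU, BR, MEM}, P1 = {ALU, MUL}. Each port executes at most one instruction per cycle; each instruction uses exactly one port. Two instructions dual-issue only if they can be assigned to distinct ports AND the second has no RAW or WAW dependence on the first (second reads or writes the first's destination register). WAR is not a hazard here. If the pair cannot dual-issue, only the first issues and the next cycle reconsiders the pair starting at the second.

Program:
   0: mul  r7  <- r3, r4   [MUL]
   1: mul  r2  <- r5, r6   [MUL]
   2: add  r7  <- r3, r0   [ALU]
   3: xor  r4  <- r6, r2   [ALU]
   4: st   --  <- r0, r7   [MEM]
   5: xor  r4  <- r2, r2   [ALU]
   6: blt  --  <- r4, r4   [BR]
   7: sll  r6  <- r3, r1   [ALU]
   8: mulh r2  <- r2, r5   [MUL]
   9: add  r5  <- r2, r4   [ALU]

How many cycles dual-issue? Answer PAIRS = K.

  cy0 -> i0 (mul.MUL) no-port MUL/MUL
  cy1 -> i1+i2 (mul.MUL add.ALU) pair
  cy2 -> i3+i4 (xor.ALU st.MEM) pair
  cy3 -> i5 (xor.ALU) RAW r4
  cy4 -> i6+i7 (blt.BR sll.ALU) pair
  cy5 -> i8 (mulh.MUL) RAW r2
  cy6 -> i9 (add.ALU) tail

PAIRS = 3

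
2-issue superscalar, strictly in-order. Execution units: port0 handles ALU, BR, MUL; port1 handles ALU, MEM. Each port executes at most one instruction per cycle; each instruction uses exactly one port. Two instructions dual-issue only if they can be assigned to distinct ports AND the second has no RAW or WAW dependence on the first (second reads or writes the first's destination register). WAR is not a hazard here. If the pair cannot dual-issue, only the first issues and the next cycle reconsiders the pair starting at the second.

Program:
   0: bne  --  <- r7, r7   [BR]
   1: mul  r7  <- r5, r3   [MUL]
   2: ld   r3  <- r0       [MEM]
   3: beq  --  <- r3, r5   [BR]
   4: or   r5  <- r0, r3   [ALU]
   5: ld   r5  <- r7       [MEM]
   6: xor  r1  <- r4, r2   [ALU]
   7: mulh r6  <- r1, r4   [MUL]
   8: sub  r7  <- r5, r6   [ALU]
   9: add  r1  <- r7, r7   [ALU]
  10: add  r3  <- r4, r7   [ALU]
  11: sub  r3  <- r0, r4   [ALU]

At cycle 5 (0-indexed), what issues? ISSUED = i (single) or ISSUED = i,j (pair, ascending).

ISSUED = 8

t=0 i0:bne ; no-port BR/MUL
t=1 i1,i2:mul ld ; dual
t=2 i3,i4:beq or ; dual
t=3 i5,i6:ld xor ; dual
t=4 i7:mulh ; RAW r6
t=5 i8:sub ; RAW r7
t=6 i9,i10:add add ; dual
t=7 i11:sub ; tail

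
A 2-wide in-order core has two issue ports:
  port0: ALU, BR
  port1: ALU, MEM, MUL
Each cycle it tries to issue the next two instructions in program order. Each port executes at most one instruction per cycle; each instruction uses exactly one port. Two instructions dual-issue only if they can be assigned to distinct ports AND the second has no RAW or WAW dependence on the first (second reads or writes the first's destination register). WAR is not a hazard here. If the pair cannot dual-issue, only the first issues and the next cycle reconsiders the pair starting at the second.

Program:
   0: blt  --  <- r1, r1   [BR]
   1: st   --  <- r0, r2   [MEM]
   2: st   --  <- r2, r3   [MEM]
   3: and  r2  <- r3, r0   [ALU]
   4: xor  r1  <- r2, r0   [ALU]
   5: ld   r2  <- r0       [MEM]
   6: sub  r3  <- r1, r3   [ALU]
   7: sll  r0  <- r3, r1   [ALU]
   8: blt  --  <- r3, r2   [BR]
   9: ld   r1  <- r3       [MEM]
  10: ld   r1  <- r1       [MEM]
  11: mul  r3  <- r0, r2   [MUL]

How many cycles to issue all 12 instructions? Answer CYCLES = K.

CYCLES = 8

#0 head=0: blt.BR st.MEM i0/i1 2-wide
#1 head=2: st.MEM and.ALU i2/i3 2-wide
#2 head=4: xor.ALU ld.MEM i4/i5 2-wide
#3 head=6: sub.ALU i6 RAW r3
#4 head=7: sll.ALU blt.BR i7/i8 2-wide
#5 head=9: ld.MEM i9 no-port MEM/MEM
#6 head=10: ld.MEM i10 no-port MEM/MUL
#7 head=11: mul.MUL i11 tail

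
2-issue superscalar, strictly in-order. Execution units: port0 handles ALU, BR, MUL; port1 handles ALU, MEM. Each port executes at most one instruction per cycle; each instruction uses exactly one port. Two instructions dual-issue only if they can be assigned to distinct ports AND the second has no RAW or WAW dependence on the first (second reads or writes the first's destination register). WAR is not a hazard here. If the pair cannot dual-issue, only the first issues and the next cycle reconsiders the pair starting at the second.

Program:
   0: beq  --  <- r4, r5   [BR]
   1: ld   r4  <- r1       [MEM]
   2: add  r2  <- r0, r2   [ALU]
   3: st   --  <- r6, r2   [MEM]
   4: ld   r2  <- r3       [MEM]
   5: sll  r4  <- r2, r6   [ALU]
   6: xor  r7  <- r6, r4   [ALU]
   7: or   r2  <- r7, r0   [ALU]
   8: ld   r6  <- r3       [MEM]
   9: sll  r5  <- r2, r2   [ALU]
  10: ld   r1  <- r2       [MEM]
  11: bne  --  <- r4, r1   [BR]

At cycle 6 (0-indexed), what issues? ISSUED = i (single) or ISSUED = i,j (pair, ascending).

ISSUED = 7,8

t=0 i0/i1:beq.BR/ld.MEM ; pair
t=1 i2:add.ALU ; RAW r2
t=2 i3:st.MEM ; no-port MEM/MEM
t=3 i4:ld.MEM ; RAW r2
t=4 i5:sll.ALU ; RAW r4
t=5 i6:xor.ALU ; RAW r7
t=6 i7/i8:or.ALU/ld.MEM ; pair
t=7 i9/i10:sll.ALU/ld.MEM ; pair
t=8 i11:bne.BR ; tail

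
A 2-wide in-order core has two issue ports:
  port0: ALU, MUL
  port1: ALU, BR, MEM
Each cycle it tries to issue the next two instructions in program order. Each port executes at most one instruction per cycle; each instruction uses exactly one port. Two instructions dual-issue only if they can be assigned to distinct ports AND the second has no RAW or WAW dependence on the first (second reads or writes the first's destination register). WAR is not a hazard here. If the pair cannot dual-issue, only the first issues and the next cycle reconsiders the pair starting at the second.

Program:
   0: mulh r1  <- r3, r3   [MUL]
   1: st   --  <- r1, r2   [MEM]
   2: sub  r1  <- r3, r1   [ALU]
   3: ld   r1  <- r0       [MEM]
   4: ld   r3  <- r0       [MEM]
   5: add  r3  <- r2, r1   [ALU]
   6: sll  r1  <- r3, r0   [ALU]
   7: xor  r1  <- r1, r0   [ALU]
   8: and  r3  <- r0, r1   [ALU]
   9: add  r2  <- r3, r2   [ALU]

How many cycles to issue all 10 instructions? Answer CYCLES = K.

#0 head=0: mulh.MUL i0 RAW r1
#1 head=1: st.MEM;sub.ALU i1+i2 dual
#2 head=3: ld.MEM i3 no-port MEM/MEM
#3 head=4: ld.MEM i4 WAW r3
#4 head=5: add.ALU i5 RAW r3
#5 head=6: sll.ALU i6 RAW+WAW r1
#6 head=7: xor.ALU i7 RAW r1
#7 head=8: and.ALU i8 RAW r3
#8 head=9: add.ALU i9 tail

CYCLES = 9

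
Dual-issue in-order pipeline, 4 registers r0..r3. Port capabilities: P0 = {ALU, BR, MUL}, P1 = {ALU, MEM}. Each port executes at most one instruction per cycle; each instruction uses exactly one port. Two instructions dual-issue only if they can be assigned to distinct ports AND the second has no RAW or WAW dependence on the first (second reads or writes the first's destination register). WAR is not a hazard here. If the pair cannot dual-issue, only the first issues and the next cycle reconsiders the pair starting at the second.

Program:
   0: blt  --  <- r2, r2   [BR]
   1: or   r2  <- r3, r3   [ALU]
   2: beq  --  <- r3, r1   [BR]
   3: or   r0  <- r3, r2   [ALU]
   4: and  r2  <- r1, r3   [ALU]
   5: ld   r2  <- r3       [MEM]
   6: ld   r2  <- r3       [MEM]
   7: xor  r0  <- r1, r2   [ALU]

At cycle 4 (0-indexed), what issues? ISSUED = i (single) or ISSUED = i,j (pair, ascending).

  cy0 -> i0&i1 (blt or) pair
  cy1 -> i2&i3 (beq or) pair
  cy2 -> i4 (and) WAW r2
  cy3 -> i5 (ld) no-port MEM/MEM
  cy4 -> i6 (ld) RAW r2
  cy5 -> i7 (xor) tail

ISSUED = 6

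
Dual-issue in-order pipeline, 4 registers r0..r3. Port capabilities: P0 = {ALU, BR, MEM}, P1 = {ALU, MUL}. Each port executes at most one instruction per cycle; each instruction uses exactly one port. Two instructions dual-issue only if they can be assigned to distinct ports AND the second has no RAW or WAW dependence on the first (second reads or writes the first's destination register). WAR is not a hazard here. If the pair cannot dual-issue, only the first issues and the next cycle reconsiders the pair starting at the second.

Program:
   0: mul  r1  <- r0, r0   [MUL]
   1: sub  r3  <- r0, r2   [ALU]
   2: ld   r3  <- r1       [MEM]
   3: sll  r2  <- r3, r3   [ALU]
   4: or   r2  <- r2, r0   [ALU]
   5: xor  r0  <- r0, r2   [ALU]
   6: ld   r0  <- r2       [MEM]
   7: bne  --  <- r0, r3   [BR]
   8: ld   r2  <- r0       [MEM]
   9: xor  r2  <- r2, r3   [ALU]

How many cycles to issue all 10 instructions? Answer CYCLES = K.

t=0 i0/i1:mul.MUL/sub.ALU ; 2-wide
t=1 i2:ld.MEM ; RAW r3
t=2 i3:sll.ALU ; RAW+WAW r2
t=3 i4:or.ALU ; RAW r2
t=4 i5:xor.ALU ; WAW r0
t=5 i6:ld.MEM ; no-port MEM/BR
t=6 i7:bne.BR ; no-port BR/MEM
t=7 i8:ld.MEM ; RAW+WAW r2
t=8 i9:xor.ALU ; tail

CYCLES = 9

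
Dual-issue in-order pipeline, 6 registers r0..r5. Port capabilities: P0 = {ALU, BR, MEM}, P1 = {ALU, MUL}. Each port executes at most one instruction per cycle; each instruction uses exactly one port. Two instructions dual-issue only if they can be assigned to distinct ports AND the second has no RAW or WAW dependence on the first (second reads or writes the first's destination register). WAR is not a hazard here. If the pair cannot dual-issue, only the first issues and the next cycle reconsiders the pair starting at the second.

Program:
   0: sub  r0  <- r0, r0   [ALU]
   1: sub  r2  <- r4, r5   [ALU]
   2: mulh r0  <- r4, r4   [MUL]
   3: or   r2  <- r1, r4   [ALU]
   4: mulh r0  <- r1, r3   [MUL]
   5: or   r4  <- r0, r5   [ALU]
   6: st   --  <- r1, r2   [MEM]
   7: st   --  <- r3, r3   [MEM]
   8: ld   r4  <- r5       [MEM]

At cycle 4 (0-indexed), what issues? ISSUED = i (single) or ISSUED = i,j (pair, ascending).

t=0 i0+i1:sub+sub ; pair
t=1 i2+i3:mulh+or ; pair
t=2 i4:mulh ; RAW r0
t=3 i5+i6:or+st ; pair
t=4 i7:st ; no-port MEM/MEM
t=5 i8:ld ; tail

ISSUED = 7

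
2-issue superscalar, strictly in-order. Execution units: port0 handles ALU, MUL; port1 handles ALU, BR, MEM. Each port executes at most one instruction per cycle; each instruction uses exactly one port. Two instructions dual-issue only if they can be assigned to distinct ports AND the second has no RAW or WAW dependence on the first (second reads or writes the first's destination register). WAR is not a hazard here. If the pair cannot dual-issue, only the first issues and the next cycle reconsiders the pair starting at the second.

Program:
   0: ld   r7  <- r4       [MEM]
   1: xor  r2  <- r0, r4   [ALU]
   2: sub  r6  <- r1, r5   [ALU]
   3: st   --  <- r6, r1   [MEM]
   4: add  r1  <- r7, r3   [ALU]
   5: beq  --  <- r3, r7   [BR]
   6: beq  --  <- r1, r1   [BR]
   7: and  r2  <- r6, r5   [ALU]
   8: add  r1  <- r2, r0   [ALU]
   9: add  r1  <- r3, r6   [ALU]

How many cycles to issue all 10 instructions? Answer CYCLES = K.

t=0 i0&i1:ld.MEM xor.ALU ; dual
t=1 i2:sub.ALU ; RAW r6
t=2 i3&i4:st.MEM add.ALU ; dual
t=3 i5:beq.BR ; no-port BR/BR
t=4 i6&i7:beq.BR and.ALU ; dual
t=5 i8:add.ALU ; WAW r1
t=6 i9:add.ALU ; tail

CYCLES = 7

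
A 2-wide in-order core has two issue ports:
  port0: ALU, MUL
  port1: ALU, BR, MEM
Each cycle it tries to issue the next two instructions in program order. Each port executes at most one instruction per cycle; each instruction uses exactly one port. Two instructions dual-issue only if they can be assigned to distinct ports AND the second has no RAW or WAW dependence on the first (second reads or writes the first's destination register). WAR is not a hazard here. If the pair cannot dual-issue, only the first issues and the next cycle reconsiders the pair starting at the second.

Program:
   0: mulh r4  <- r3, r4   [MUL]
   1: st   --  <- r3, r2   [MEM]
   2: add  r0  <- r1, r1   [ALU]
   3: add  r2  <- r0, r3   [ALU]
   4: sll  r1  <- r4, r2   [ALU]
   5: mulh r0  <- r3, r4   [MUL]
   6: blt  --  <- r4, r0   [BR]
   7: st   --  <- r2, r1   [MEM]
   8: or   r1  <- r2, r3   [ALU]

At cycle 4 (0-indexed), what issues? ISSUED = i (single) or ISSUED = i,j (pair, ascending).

#0 head=0: mulh st i0+i1 2-wide
#1 head=2: add i2 RAW r0
#2 head=3: add i3 RAW r2
#3 head=4: sll mulh i4+i5 2-wide
#4 head=6: blt i6 no-port BR/MEM
#5 head=7: st or i7+i8 2-wide

ISSUED = 6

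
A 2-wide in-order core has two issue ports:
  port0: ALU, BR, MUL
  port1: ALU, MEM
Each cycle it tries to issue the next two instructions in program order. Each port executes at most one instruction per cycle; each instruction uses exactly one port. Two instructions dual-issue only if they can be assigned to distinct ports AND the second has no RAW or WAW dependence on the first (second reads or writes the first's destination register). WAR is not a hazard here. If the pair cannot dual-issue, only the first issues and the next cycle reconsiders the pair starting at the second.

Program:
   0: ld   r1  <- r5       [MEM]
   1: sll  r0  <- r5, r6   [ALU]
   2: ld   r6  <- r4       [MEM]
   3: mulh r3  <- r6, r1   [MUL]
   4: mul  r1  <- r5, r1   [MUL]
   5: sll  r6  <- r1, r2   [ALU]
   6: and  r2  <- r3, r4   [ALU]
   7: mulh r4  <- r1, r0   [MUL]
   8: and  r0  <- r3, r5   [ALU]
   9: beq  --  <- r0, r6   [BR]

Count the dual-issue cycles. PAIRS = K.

PAIRS = 3

[0] i0&i1  ld.MEM/sll.ALU  -- 2-wide
[1] i2  ld.MEM  -- RAW r6
[2] i3  mulh.MUL  -- no-port MUL/MUL
[3] i4  mul.MUL  -- RAW r1
[4] i5&i6  sll.ALU/and.ALU  -- 2-wide
[5] i7&i8  mulh.MUL/and.ALU  -- 2-wide
[6] i9  beq.BR  -- tail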